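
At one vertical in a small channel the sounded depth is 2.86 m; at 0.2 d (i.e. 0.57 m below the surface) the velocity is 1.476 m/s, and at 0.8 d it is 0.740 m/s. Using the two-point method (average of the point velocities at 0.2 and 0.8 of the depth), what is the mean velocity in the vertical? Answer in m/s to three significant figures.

1.11 m/s

v̄ = (1.476 + 0.740) / 2 = 1.108 m/s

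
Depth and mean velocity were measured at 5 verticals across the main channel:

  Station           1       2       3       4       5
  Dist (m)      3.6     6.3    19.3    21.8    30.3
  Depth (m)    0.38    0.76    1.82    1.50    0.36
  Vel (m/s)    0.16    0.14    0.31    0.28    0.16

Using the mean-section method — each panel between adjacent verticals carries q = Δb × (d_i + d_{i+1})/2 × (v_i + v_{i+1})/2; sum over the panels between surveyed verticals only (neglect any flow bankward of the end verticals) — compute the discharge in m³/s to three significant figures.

Panel 1-2: Δb = 2.7 m, d̄ = (0.38+0.76)/2 = 0.57, v̄ = (0.16+0.14)/2 = 0.15 → q = 2.7×0.57×0.15 = 0.2309 m³/s
Panel 2-3: Δb = 13 m, d̄ = (0.76+1.82)/2 = 1.29, v̄ = (0.14+0.31)/2 = 0.225 → q = 13×1.29×0.225 = 3.773 m³/s
Panel 3-4: Δb = 2.5 m, d̄ = (1.82+1.50)/2 = 1.66, v̄ = (0.31+0.28)/2 = 0.295 → q = 2.5×1.66×0.295 = 1.224 m³/s
Panel 4-5: Δb = 8.5 m, d̄ = (1.50+0.36)/2 = 0.93, v̄ = (0.28+0.16)/2 = 0.22 → q = 8.5×0.93×0.22 = 1.739 m³/s
Q = Σ q = 6.967 m³/s

6.97 m³/s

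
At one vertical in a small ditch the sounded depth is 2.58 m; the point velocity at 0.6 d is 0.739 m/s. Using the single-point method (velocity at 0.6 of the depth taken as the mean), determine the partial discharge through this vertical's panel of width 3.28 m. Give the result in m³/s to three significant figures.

6.25 m³/s

v̄ = v₀.₆ = 0.739 m/s
q = v̄ × d × w = 0.7390 × 2.58 × 3.28 = 6.254 m³/s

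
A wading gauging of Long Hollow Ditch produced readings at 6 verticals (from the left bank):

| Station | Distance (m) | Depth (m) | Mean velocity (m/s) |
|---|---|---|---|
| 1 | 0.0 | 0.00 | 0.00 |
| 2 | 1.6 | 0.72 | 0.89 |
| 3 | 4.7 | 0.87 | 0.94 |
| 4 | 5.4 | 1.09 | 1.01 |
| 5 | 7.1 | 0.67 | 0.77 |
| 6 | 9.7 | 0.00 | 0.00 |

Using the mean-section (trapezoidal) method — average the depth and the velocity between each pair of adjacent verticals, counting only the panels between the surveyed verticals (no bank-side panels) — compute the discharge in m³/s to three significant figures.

Panel 1-2: Δb = 1.6 m, d̄ = (0.00+0.72)/2 = 0.36, v̄ = (0.00+0.89)/2 = 0.445 → q = 1.6×0.36×0.445 = 0.2563 m³/s
Panel 2-3: Δb = 3.1 m, d̄ = (0.72+0.87)/2 = 0.795, v̄ = (0.89+0.94)/2 = 0.915 → q = 3.1×0.795×0.915 = 2.255 m³/s
Panel 3-4: Δb = 0.7 m, d̄ = (0.87+1.09)/2 = 0.98, v̄ = (0.94+1.01)/2 = 0.975 → q = 0.7×0.98×0.975 = 0.6689 m³/s
Panel 4-5: Δb = 1.7 m, d̄ = (1.09+0.67)/2 = 0.88, v̄ = (1.01+0.77)/2 = 0.89 → q = 1.7×0.88×0.89 = 1.331 m³/s
Panel 5-6: Δb = 2.6 m, d̄ = (0.67+0.00)/2 = 0.335, v̄ = (0.77+0.00)/2 = 0.385 → q = 2.6×0.335×0.385 = 0.3353 m³/s
Q = Σ q = 4.847 m³/s

4.85 m³/s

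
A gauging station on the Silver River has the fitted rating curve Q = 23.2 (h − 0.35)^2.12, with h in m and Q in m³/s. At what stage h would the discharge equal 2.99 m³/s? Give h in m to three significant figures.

0.730 m

h − h₀ = (Q/C)^(1/b) = (2.99/23.2)^(1/2.12) = 0.3804 m
h = 0.35 + 0.3804 = 0.7304 m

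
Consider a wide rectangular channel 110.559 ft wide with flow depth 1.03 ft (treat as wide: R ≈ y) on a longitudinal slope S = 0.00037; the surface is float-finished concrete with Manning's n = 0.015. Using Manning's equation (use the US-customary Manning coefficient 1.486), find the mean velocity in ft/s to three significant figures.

1.94 ft/s

A = b·y = 110.559 × 1.03 = 113.9 ft²
Wide channel: R ≈ y = 1.03 ft
Q = (1.486/n)·A·R^(2/3)·S^(1/2) = (1.486/0.015) × 113.9 × 1.030^(2/3) × 0.00037^(1/2) = 221.3 ft³/s
V = Q/A = 221.3/113.9 = 1.944 ft/s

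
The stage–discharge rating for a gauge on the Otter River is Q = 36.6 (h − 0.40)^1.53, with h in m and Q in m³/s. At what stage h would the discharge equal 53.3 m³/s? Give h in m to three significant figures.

1.68 m

h − h₀ = (Q/C)^(1/b) = (53.3/36.6)^(1/1.53) = 1.278 m
h = 0.40 + 1.278 = 1.678 m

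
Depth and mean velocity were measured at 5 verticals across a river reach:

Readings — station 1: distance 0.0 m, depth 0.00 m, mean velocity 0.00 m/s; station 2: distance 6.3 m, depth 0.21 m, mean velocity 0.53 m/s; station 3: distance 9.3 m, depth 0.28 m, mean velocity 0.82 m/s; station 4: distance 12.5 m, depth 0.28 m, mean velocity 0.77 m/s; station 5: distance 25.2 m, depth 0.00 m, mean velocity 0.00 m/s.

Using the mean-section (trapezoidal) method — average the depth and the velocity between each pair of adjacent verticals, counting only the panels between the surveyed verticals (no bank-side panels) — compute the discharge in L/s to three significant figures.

Panel 1-2: Δb = 6.3 m, d̄ = (0.00+0.21)/2 = 0.105, v̄ = (0.00+0.53)/2 = 0.265 → q = 6.3×0.105×0.265 = 0.1753 m³/s
Panel 2-3: Δb = 3 m, d̄ = (0.21+0.28)/2 = 0.245, v̄ = (0.53+0.82)/2 = 0.675 → q = 3×0.245×0.675 = 0.4961 m³/s
Panel 3-4: Δb = 3.2 m, d̄ = (0.28+0.28)/2 = 0.28, v̄ = (0.82+0.77)/2 = 0.795 → q = 3.2×0.28×0.795 = 0.7123 m³/s
Panel 4-5: Δb = 12.7 m, d̄ = (0.28+0.00)/2 = 0.14, v̄ = (0.77+0.00)/2 = 0.385 → q = 12.7×0.14×0.385 = 0.6845 m³/s
Q = Σ q = 2.068 m³/s
= 2.068 × 1000 = 2068 L/s

2070 L/s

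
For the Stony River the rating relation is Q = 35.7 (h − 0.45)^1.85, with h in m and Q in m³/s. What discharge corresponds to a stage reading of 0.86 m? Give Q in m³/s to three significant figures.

6.86 m³/s

Q = 35.7 × (0.86 − 0.45)^1.85 = 35.7 × 0.41^1.85 = 6.860 m³/s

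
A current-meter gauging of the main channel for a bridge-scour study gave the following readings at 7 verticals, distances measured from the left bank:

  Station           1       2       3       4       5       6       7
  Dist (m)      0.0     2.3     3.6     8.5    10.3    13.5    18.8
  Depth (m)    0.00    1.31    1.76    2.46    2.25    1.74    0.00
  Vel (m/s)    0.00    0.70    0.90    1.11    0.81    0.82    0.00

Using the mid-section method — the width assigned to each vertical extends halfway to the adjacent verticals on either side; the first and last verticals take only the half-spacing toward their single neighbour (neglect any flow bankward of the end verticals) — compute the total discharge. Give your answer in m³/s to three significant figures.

26.3 m³/s

w_2 = (3.6 − 0.0)/2 = 1.8 m; q_2 = 0.70 × 1.31 × 1.8 = 1.651 m³/s
w_3 = (8.5 − 2.3)/2 = 3.1 m; q_3 = 0.90 × 1.76 × 3.1 = 4.910 m³/s
w_4 = (10.3 − 3.6)/2 = 3.35 m; q_4 = 1.11 × 2.46 × 3.35 = 9.148 m³/s
w_5 = (13.5 − 8.5)/2 = 2.5 m; q_5 = 0.81 × 2.25 × 2.5 = 4.556 m³/s
w_6 = (18.8 − 10.3)/2 = 4.25 m; q_6 = 0.82 × 1.74 × 4.25 = 6.064 m³/s
Stations 1, 7 contribute zero (depth or velocity is 0).
Q = Σ qᵢ = 26.33 m³/s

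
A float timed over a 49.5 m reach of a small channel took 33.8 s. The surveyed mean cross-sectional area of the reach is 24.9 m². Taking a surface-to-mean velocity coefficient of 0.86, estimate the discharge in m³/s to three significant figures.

v_surface = L / t̄ = 49.5 / 33.8 = 1.464 m/s
v_mean = 0.86 × 1.464 = 1.259 m/s
Q = A × v_mean = 24.9 × 1.259 = 31.36 m³/s

31.4 m³/s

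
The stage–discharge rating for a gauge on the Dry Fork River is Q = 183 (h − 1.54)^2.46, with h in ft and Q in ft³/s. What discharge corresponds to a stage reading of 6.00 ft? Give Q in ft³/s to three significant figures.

Q = 183 × (6.00 − 1.54)^2.46 = 183 × 4.46^2.46 = 7241 ft³/s

7240 ft³/s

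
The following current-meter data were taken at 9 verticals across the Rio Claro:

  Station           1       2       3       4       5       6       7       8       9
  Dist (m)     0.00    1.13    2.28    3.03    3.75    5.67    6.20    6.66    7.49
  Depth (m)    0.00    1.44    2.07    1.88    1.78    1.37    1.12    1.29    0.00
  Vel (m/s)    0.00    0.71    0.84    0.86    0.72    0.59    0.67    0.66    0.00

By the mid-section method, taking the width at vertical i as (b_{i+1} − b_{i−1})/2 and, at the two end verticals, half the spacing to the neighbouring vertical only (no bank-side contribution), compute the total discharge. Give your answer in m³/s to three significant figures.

w_2 = (2.28 − 0.00)/2 = 1.14 m; q_2 = 0.71 × 1.44 × 1.14 = 1.166 m³/s
w_3 = (3.03 − 1.13)/2 = 0.95 m; q_3 = 0.84 × 2.07 × 0.95 = 1.652 m³/s
w_4 = (3.75 − 2.28)/2 = 0.735 m; q_4 = 0.86 × 1.88 × 0.735 = 1.188 m³/s
w_5 = (5.67 − 3.03)/2 = 1.32 m; q_5 = 0.72 × 1.78 × 1.32 = 1.692 m³/s
w_6 = (6.20 − 3.75)/2 = 1.225 m; q_6 = 0.59 × 1.37 × 1.225 = 0.9902 m³/s
w_7 = (6.66 − 5.67)/2 = 0.495 m; q_7 = 0.67 × 1.12 × 0.495 = 0.3714 m³/s
w_8 = (7.49 − 6.20)/2 = 0.645 m; q_8 = 0.66 × 1.29 × 0.645 = 0.5492 m³/s
Stations 1, 9 contribute zero (depth or velocity is 0).
Q = Σ qᵢ = 7.608 m³/s

7.61 m³/s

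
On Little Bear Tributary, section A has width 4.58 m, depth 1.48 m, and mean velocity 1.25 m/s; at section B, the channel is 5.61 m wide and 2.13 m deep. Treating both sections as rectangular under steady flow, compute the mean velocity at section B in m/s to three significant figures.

0.709 m/s

Q = A₁V₁ = (4.58×1.48) × 1.25 = 8.473 m³/s
A₂ = 5.61 × 2.13 = 11.95 m²
V₂ = Q/A₂ = 8.473/11.95 = 0.7091 m/s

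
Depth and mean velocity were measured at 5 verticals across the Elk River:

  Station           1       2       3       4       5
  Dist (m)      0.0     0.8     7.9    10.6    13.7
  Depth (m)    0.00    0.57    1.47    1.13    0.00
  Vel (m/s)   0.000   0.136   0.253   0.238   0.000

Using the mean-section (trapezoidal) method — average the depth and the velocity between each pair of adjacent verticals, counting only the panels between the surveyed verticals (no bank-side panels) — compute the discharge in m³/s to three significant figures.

2.49 m³/s

Panel 1-2: Δb = 0.8 m, d̄ = (0.00+0.57)/2 = 0.285, v̄ = (0.000+0.136)/2 = 0.068 → q = 0.8×0.285×0.068 = 0.01550 m³/s
Panel 2-3: Δb = 7.1 m, d̄ = (0.57+1.47)/2 = 1.02, v̄ = (0.136+0.253)/2 = 0.1945 → q = 7.1×1.02×0.1945 = 1.409 m³/s
Panel 3-4: Δb = 2.7 m, d̄ = (1.47+1.13)/2 = 1.3, v̄ = (0.253+0.238)/2 = 0.2455 → q = 2.7×1.3×0.2455 = 0.8617 m³/s
Panel 4-5: Δb = 3.1 m, d̄ = (1.13+0.00)/2 = 0.565, v̄ = (0.238+0.000)/2 = 0.119 → q = 3.1×0.565×0.119 = 0.2084 m³/s
Q = Σ q = 2.494 m³/s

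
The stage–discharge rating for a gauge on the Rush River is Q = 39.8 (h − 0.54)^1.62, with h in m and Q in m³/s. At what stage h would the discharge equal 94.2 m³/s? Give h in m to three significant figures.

2.24 m

h − h₀ = (Q/C)^(1/b) = (94.2/39.8)^(1/1.62) = 1.702 m
h = 0.54 + 1.702 = 2.242 m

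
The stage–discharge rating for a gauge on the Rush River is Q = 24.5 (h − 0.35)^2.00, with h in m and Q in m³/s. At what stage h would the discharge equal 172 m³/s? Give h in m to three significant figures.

h − h₀ = (Q/C)^(1/b) = (172/24.5)^(1/2.00) = 2.650 m
h = 0.35 + 2.650 = 3.000 m

3.00 m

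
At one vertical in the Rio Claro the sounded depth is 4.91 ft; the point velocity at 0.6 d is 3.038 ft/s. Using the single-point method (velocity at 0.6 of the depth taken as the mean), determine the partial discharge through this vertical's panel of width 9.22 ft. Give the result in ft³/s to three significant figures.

v̄ = v₀.₆ = 3.038 ft/s
q = v̄ × d × w = 3.038 × 4.91 × 9.22 = 137.5 ft³/s

138 ft³/s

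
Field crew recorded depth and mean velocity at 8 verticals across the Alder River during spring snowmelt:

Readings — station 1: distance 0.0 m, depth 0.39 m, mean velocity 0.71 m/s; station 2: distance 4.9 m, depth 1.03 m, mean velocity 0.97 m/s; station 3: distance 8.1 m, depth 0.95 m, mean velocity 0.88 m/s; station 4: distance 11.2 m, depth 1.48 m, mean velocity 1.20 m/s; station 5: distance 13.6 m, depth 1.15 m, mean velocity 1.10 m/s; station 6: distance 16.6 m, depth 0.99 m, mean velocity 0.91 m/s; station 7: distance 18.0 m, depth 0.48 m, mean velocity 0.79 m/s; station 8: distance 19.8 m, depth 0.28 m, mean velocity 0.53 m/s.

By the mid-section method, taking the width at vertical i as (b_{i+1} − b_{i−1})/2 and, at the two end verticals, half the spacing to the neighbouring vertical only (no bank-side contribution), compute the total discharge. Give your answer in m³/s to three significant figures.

w_1 = (4.9 − 0.0)/2 = 2.45 m; q_1 = 0.71 × 0.39 × 2.45 = 0.6784 m³/s
w_2 = (8.1 − 0.0)/2 = 4.05 m; q_2 = 0.97 × 1.03 × 4.05 = 4.046 m³/s
w_3 = (11.2 − 4.9)/2 = 3.15 m; q_3 = 0.88 × 0.95 × 3.15 = 2.633 m³/s
w_4 = (13.6 − 8.1)/2 = 2.75 m; q_4 = 1.20 × 1.48 × 2.75 = 4.884 m³/s
w_5 = (16.6 − 11.2)/2 = 2.7 m; q_5 = 1.10 × 1.15 × 2.7 = 3.416 m³/s
w_6 = (18.0 − 13.6)/2 = 2.2 m; q_6 = 0.91 × 0.99 × 2.2 = 1.982 m³/s
w_7 = (19.8 − 16.6)/2 = 1.6 m; q_7 = 0.79 × 0.48 × 1.6 = 0.6067 m³/s
w_8 = (19.8 − 18.0)/2 = 0.9 m; q_8 = 0.53 × 0.28 × 0.9 = 0.1336 m³/s
Q = Σ qᵢ = 18.38 m³/s

18.4 m³/s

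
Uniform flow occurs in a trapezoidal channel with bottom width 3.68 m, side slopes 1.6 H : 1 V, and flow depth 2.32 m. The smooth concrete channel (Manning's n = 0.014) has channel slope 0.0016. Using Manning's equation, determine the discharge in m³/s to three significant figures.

A = (b + z·y)·y = (3.68 + 1.6×2.32)×2.32 = 17.15 m²
P = b + 2y√(1+z²) = 3.68 + 2×2.32×√(1+1.6²) = 12.43 m
R = A/P = 17.15/12.43 = 1.379 m
Q = (1/n)·A·R^(2/3)·S^(1/2) = (1/0.014) × 17.15 × 1.379^(2/3) × 0.0016^(1/2) = 60.71 m³/s

60.7 m³/s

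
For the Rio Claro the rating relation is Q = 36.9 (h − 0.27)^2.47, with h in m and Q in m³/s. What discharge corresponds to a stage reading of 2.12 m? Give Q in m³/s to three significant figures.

169 m³/s

Q = 36.9 × (2.12 − 0.27)^2.47 = 36.9 × 1.85^2.47 = 168.6 m³/s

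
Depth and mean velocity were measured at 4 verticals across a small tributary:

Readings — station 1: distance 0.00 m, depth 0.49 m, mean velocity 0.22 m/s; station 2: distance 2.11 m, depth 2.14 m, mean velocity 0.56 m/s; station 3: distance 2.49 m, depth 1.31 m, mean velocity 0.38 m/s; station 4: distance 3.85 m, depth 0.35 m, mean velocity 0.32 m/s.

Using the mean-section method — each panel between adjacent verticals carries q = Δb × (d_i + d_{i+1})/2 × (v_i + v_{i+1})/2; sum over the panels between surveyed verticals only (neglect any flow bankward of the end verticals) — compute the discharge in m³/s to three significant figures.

1.79 m³/s

Panel 1-2: Δb = 2.11 m, d̄ = (0.49+2.14)/2 = 1.315, v̄ = (0.22+0.56)/2 = 0.39 → q = 2.11×1.315×0.39 = 1.082 m³/s
Panel 2-3: Δb = 0.38 m, d̄ = (2.14+1.31)/2 = 1.725, v̄ = (0.56+0.38)/2 = 0.47 → q = 0.38×1.725×0.47 = 0.3081 m³/s
Panel 3-4: Δb = 1.36 m, d̄ = (1.31+0.35)/2 = 0.83, v̄ = (0.38+0.32)/2 = 0.35 → q = 1.36×0.83×0.35 = 0.3951 m³/s
Q = Σ q = 1.785 m³/s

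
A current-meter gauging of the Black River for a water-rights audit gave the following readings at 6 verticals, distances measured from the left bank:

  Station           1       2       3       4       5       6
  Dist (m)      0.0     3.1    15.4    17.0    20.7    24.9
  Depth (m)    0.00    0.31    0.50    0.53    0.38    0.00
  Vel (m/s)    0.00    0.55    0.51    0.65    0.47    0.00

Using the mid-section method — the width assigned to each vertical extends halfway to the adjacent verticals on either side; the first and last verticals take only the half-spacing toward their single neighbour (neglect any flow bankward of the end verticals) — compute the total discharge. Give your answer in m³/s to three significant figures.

w_2 = (15.4 − 0.0)/2 = 7.7 m; q_2 = 0.55 × 0.31 × 7.7 = 1.313 m³/s
w_3 = (17.0 − 3.1)/2 = 6.95 m; q_3 = 0.51 × 0.50 × 6.95 = 1.772 m³/s
w_4 = (20.7 − 15.4)/2 = 2.65 m; q_4 = 0.65 × 0.53 × 2.65 = 0.9129 m³/s
w_5 = (24.9 − 17.0)/2 = 3.95 m; q_5 = 0.47 × 0.38 × 3.95 = 0.7055 m³/s
Stations 1, 6 contribute zero (depth or velocity is 0).
Q = Σ qᵢ = 4.703 m³/s

4.70 m³/s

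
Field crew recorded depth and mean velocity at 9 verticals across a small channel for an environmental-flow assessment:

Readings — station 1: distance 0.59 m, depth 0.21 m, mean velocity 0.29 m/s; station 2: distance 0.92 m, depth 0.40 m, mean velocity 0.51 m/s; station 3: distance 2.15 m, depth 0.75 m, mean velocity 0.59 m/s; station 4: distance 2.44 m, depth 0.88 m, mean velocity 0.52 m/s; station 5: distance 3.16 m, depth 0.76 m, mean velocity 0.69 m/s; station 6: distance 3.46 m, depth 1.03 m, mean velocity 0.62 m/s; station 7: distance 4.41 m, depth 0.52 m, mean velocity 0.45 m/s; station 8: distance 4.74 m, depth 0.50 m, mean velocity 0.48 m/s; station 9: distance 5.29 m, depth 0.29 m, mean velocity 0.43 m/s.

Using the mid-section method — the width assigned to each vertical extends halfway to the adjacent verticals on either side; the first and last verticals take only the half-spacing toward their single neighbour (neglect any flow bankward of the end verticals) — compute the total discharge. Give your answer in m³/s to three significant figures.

1.69 m³/s

w_1 = (0.92 − 0.59)/2 = 0.165 m; q_1 = 0.29 × 0.21 × 0.165 = 0.01005 m³/s
w_2 = (2.15 − 0.59)/2 = 0.78 m; q_2 = 0.51 × 0.40 × 0.78 = 0.1591 m³/s
w_3 = (2.44 − 0.92)/2 = 0.76 m; q_3 = 0.59 × 0.75 × 0.76 = 0.3363 m³/s
w_4 = (3.16 − 2.15)/2 = 0.505 m; q_4 = 0.52 × 0.88 × 0.505 = 0.2311 m³/s
w_5 = (3.46 − 2.44)/2 = 0.51 m; q_5 = 0.69 × 0.76 × 0.51 = 0.2674 m³/s
w_6 = (4.41 − 3.16)/2 = 0.625 m; q_6 = 0.62 × 1.03 × 0.625 = 0.3991 m³/s
w_7 = (4.74 − 3.46)/2 = 0.64 m; q_7 = 0.45 × 0.52 × 0.64 = 0.1498 m³/s
w_8 = (5.29 − 4.41)/2 = 0.44 m; q_8 = 0.48 × 0.50 × 0.44 = 0.1056 m³/s
w_9 = (5.29 − 4.74)/2 = 0.275 m; q_9 = 0.43 × 0.29 × 0.275 = 0.03429 m³/s
Q = Σ qᵢ = 1.693 m³/s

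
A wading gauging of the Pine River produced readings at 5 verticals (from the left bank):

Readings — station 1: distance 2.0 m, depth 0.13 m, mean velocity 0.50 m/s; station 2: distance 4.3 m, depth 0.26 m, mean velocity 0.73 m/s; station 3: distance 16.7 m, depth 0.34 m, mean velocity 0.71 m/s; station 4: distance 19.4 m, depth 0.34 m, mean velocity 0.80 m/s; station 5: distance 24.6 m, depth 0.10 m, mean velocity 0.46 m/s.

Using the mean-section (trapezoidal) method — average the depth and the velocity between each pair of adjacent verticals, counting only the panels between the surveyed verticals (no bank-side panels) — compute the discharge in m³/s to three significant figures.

Panel 1-2: Δb = 2.3 m, d̄ = (0.13+0.26)/2 = 0.195, v̄ = (0.50+0.73)/2 = 0.615 → q = 2.3×0.195×0.615 = 0.2758 m³/s
Panel 2-3: Δb = 12.4 m, d̄ = (0.26+0.34)/2 = 0.3, v̄ = (0.73+0.71)/2 = 0.72 → q = 12.4×0.3×0.72 = 2.678 m³/s
Panel 3-4: Δb = 2.7 m, d̄ = (0.34+0.34)/2 = 0.34, v̄ = (0.71+0.80)/2 = 0.755 → q = 2.7×0.34×0.755 = 0.6931 m³/s
Panel 4-5: Δb = 5.2 m, d̄ = (0.34+0.10)/2 = 0.22, v̄ = (0.80+0.46)/2 = 0.63 → q = 5.2×0.22×0.63 = 0.7207 m³/s
Q = Σ q = 4.368 m³/s

4.37 m³/s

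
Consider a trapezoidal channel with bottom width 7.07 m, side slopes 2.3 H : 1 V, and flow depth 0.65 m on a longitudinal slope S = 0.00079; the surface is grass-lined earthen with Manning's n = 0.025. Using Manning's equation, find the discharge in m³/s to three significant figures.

A = (b + z·y)·y = (7.07 + 2.3×0.65)×0.65 = 5.567 m²
P = b + 2y√(1+z²) = 7.07 + 2×0.65×√(1+2.3²) = 10.33 m
R = A/P = 5.567/10.33 = 0.5389 m
Q = (1/n)·A·R^(2/3)·S^(1/2) = (1/0.025) × 5.567 × 0.5389^(2/3) × 0.00079^(1/2) = 4.145 m³/s

4.15 m³/s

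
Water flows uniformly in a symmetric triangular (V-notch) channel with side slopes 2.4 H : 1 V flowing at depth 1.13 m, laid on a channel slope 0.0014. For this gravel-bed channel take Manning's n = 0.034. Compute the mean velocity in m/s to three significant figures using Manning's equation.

A = z·y² = 2.4×1.13² = 3.065 m²
P = 2y√(1+z²) = 2×1.13×√(1+2.4²) = 5.876 m
R = A/P = 3.065/5.876 = 0.5215 m
Q = (1/n)·A·R^(2/3)·S^(1/2) = (1/0.034) × 3.065 × 0.5215^(2/3) × 0.0014^(1/2) = 2.185 m³/s
V = Q/A = 2.185/3.065 = 0.7130 m/s

0.713 m/s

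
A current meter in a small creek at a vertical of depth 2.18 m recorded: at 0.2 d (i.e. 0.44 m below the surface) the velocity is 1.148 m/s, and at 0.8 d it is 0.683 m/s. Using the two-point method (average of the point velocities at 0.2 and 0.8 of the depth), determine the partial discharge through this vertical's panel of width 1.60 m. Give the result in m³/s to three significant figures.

3.19 m³/s

v̄ = (1.148 + 0.683) / 2 = 0.9155 m/s
q = v̄ × d × w = 0.9155 × 2.18 × 1.60 = 3.193 m³/s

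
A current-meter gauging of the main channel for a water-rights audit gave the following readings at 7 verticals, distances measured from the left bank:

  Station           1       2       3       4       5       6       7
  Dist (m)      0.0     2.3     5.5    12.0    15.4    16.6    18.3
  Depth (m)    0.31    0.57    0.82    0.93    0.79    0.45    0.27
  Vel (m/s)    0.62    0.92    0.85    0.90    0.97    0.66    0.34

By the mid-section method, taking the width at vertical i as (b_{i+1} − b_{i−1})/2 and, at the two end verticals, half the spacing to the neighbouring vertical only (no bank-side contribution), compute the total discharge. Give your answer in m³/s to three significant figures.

w_1 = (2.3 − 0.0)/2 = 1.15 m; q_1 = 0.62 × 0.31 × 1.15 = 0.2210 m³/s
w_2 = (5.5 − 0.0)/2 = 2.75 m; q_2 = 0.92 × 0.57 × 2.75 = 1.442 m³/s
w_3 = (12.0 − 2.3)/2 = 4.85 m; q_3 = 0.85 × 0.82 × 4.85 = 3.380 m³/s
w_4 = (15.4 − 5.5)/2 = 4.95 m; q_4 = 0.90 × 0.93 × 4.95 = 4.143 m³/s
w_5 = (16.6 − 12.0)/2 = 2.3 m; q_5 = 0.97 × 0.79 × 2.3 = 1.762 m³/s
w_6 = (18.3 − 15.4)/2 = 1.45 m; q_6 = 0.66 × 0.45 × 1.45 = 0.4307 m³/s
w_7 = (18.3 − 16.6)/2 = 0.85 m; q_7 = 0.34 × 0.27 × 0.85 = 0.07803 m³/s
Q = Σ qᵢ = 11.46 m³/s

11.5 m³/s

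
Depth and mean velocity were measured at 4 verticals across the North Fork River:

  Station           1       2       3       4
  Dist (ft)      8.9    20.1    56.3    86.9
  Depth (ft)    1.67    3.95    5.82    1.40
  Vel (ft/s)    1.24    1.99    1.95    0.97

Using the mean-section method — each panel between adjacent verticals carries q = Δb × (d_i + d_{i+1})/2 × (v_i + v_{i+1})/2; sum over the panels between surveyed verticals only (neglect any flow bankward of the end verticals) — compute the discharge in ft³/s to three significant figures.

Panel 1-2: Δb = 11.2 ft, d̄ = (1.67+3.95)/2 = 2.81, v̄ = (1.24+1.99)/2 = 1.615 → q = 11.2×2.81×1.615 = 50.83 ft³/s
Panel 2-3: Δb = 36.2 ft, d̄ = (3.95+5.82)/2 = 4.885, v̄ = (1.99+1.95)/2 = 1.97 → q = 36.2×4.885×1.97 = 348.4 ft³/s
Panel 3-4: Δb = 30.6 ft, d̄ = (5.82+1.40)/2 = 3.61, v̄ = (1.95+0.97)/2 = 1.46 → q = 30.6×3.61×1.46 = 161.3 ft³/s
Q = Σ q = 560.5 ft³/s

560 ft³/s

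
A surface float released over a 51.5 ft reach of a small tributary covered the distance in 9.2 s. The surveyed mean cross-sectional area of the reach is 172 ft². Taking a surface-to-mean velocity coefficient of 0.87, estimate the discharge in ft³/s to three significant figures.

838 ft³/s

v_surface = L / t̄ = 51.5 / 9.2 = 5.598 ft/s
v_mean = 0.87 × 5.598 = 4.870 ft/s
Q = A × v_mean = 172 × 4.870 = 837.7 ft³/s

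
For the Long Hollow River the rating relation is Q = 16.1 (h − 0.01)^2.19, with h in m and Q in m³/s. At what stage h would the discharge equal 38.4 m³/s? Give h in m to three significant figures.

h − h₀ = (Q/C)^(1/b) = (38.4/16.1)^(1/2.19) = 1.487 m
h = 0.01 + 1.487 = 1.497 m

1.50 m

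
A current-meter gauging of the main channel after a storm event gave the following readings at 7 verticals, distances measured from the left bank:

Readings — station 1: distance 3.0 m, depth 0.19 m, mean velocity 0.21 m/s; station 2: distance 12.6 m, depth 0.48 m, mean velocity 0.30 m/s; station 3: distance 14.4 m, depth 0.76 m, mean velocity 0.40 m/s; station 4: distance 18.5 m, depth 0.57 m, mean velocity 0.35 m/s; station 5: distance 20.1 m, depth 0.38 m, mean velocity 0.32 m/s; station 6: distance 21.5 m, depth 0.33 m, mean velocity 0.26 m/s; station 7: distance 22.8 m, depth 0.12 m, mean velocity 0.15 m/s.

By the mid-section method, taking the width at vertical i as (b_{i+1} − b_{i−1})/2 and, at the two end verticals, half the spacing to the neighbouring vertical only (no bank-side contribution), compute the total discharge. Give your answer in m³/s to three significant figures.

w_1 = (12.6 − 3.0)/2 = 4.8 m; q_1 = 0.21 × 0.19 × 4.8 = 0.1915 m³/s
w_2 = (14.4 − 3.0)/2 = 5.7 m; q_2 = 0.30 × 0.48 × 5.7 = 0.8208 m³/s
w_3 = (18.5 − 12.6)/2 = 2.95 m; q_3 = 0.40 × 0.76 × 2.95 = 0.8968 m³/s
w_4 = (20.1 − 14.4)/2 = 2.85 m; q_4 = 0.35 × 0.57 × 2.85 = 0.5686 m³/s
w_5 = (21.5 − 18.5)/2 = 1.5 m; q_5 = 0.32 × 0.38 × 1.5 = 0.1824 m³/s
w_6 = (22.8 − 20.1)/2 = 1.35 m; q_6 = 0.26 × 0.33 × 1.35 = 0.1158 m³/s
w_7 = (22.8 − 21.5)/2 = 0.65 m; q_7 = 0.15 × 0.12 × 0.65 = 0.01170 m³/s
Q = Σ qᵢ = 2.788 m³/s

2.79 m³/s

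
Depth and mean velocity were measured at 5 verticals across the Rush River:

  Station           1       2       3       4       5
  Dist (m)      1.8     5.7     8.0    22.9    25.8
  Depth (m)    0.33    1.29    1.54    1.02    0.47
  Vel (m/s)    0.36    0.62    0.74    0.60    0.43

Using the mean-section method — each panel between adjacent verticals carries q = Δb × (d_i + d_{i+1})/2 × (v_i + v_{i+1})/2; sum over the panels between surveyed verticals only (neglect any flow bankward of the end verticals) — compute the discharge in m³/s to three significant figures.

Panel 1-2: Δb = 3.9 m, d̄ = (0.33+1.29)/2 = 0.81, v̄ = (0.36+0.62)/2 = 0.49 → q = 3.9×0.81×0.49 = 1.548 m³/s
Panel 2-3: Δb = 2.3 m, d̄ = (1.29+1.54)/2 = 1.415, v̄ = (0.62+0.74)/2 = 0.68 → q = 2.3×1.415×0.68 = 2.213 m³/s
Panel 3-4: Δb = 14.9 m, d̄ = (1.54+1.02)/2 = 1.28, v̄ = (0.74+0.60)/2 = 0.67 → q = 14.9×1.28×0.67 = 12.78 m³/s
Panel 4-5: Δb = 2.9 m, d̄ = (1.02+0.47)/2 = 0.745, v̄ = (0.60+0.43)/2 = 0.515 → q = 2.9×0.745×0.515 = 1.113 m³/s
Q = Σ q = 17.65 m³/s

17.7 m³/s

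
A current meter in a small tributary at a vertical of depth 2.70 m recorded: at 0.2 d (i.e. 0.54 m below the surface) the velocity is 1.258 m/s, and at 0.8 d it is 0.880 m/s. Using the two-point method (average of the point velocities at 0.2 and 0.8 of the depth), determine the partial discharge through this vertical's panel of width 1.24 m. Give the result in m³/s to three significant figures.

3.58 m³/s

v̄ = (1.258 + 0.880) / 2 = 1.069 m/s
q = v̄ × d × w = 1.069 × 2.70 × 1.24 = 3.579 m³/s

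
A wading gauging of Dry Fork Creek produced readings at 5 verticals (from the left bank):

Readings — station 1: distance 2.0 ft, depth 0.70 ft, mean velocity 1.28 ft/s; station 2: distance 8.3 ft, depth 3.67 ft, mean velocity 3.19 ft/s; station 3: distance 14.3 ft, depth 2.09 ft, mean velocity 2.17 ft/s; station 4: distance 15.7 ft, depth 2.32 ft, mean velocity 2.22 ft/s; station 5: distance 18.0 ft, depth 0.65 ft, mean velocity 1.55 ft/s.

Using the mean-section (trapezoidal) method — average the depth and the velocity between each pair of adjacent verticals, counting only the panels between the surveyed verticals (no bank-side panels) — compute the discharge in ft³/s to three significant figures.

Panel 1-2: Δb = 6.3 ft, d̄ = (0.70+3.67)/2 = 2.185, v̄ = (1.28+3.19)/2 = 2.235 → q = 6.3×2.185×2.235 = 30.77 ft³/s
Panel 2-3: Δb = 6 ft, d̄ = (3.67+2.09)/2 = 2.88, v̄ = (3.19+2.17)/2 = 2.68 → q = 6×2.88×2.68 = 46.31 ft³/s
Panel 3-4: Δb = 1.4 ft, d̄ = (2.09+2.32)/2 = 2.205, v̄ = (2.17+2.22)/2 = 2.195 → q = 1.4×2.205×2.195 = 6.776 ft³/s
Panel 4-5: Δb = 2.3 ft, d̄ = (2.32+0.65)/2 = 1.485, v̄ = (2.22+1.55)/2 = 1.885 → q = 2.3×1.485×1.885 = 6.438 ft³/s
Q = Σ q = 90.29 ft³/s

90.3 ft³/s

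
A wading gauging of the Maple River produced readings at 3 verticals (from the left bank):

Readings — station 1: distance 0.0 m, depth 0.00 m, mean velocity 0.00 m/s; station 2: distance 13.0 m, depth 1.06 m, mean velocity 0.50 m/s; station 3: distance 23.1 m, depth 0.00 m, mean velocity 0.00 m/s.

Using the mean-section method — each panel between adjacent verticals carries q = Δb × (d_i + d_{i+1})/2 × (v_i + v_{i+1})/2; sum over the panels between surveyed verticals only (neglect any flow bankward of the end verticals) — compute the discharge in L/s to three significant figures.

3060 L/s

Panel 1-2: Δb = 13 m, d̄ = (0.00+1.06)/2 = 0.53, v̄ = (0.00+0.50)/2 = 0.25 → q = 13×0.53×0.25 = 1.723 m³/s
Panel 2-3: Δb = 10.1 m, d̄ = (1.06+0.00)/2 = 0.53, v̄ = (0.50+0.00)/2 = 0.25 → q = 10.1×0.53×0.25 = 1.338 m³/s
Q = Σ q = 3.061 m³/s
= 3.061 × 1000 = 3061 L/s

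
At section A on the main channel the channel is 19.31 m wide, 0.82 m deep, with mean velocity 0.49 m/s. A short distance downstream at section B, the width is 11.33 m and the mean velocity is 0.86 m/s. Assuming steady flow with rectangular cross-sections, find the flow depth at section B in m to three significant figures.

0.796 m

Q = A₁V₁ = (19.31×0.82) × 0.49 = 7.759 m³/s
d₂ = Q/(b₂ V₂) = 7.759/(11.33×0.86) = 0.7963 m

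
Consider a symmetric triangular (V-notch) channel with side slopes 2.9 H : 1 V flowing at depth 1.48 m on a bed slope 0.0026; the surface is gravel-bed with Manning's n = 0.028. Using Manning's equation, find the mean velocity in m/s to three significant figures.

1.44 m/s

A = z·y² = 2.9×1.48² = 6.352 m²
P = 2y√(1+z²) = 2×1.48×√(1+2.9²) = 9.080 m
R = A/P = 6.352/9.080 = 0.6996 m
Q = (1/n)·A·R^(2/3)·S^(1/2) = (1/0.028) × 6.352 × 0.6996^(2/3) × 0.0026^(1/2) = 9.116 m³/s
V = Q/A = 9.116/6.352 = 1.435 m/s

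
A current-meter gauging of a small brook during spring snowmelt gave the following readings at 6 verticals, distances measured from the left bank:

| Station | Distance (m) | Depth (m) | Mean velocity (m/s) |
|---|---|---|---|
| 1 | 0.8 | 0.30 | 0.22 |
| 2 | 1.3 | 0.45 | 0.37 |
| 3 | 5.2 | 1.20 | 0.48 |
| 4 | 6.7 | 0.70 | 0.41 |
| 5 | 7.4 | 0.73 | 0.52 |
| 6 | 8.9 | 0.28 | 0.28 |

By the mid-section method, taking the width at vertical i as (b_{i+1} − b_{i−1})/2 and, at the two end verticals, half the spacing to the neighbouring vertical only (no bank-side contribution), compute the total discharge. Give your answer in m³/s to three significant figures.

w_1 = (1.3 − 0.8)/2 = 0.25 m; q_1 = 0.22 × 0.30 × 0.25 = 0.01650 m³/s
w_2 = (5.2 − 0.8)/2 = 2.2 m; q_2 = 0.37 × 0.45 × 2.2 = 0.3663 m³/s
w_3 = (6.7 − 1.3)/2 = 2.7 m; q_3 = 0.48 × 1.20 × 2.7 = 1.555 m³/s
w_4 = (7.4 − 5.2)/2 = 1.1 m; q_4 = 0.41 × 0.70 × 1.1 = 0.3157 m³/s
w_5 = (8.9 − 6.7)/2 = 1.1 m; q_5 = 0.52 × 0.73 × 1.1 = 0.4176 m³/s
w_6 = (8.9 − 7.4)/2 = 0.75 m; q_6 = 0.28 × 0.28 × 0.75 = 0.05880 m³/s
Q = Σ qᵢ = 2.730 m³/s

2.73 m³/s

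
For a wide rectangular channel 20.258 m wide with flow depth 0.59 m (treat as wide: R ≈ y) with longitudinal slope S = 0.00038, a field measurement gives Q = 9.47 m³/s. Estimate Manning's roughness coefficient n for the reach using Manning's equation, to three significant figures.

0.0173

A = b·y = 20.258 × 0.59 = 11.95 m²
Wide channel: R ≈ y = 0.59 m
n = (1/Q)·A·R^(2/3)·S^(1/2) = (1/9.47) × 11.95 × 0.7035 × 0.01949 = 0.01731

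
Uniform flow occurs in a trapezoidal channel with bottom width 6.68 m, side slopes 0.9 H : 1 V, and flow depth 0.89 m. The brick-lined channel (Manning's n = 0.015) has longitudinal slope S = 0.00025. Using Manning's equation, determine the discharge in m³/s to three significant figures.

5.71 m³/s

A = (b + z·y)·y = (6.68 + 0.9×0.89)×0.89 = 6.658 m²
P = b + 2y√(1+z²) = 6.68 + 2×0.89×√(1+0.9²) = 9.075 m
R = A/P = 6.658/9.075 = 0.7337 m
Q = (1/n)·A·R^(2/3)·S^(1/2) = (1/0.015) × 6.658 × 0.7337^(2/3) × 0.00025^(1/2) = 5.709 m³/s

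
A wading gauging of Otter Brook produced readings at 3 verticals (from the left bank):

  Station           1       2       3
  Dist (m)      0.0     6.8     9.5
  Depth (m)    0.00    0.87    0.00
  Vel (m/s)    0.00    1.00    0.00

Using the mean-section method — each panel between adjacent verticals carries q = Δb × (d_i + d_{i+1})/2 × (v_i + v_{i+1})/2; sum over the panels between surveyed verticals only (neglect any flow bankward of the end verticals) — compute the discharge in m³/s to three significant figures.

Panel 1-2: Δb = 6.8 m, d̄ = (0.00+0.87)/2 = 0.435, v̄ = (0.00+1.00)/2 = 0.5 → q = 6.8×0.435×0.5 = 1.479 m³/s
Panel 2-3: Δb = 2.7 m, d̄ = (0.87+0.00)/2 = 0.435, v̄ = (1.00+0.00)/2 = 0.5 → q = 2.7×0.435×0.5 = 0.5873 m³/s
Q = Σ q = 2.066 m³/s

2.07 m³/s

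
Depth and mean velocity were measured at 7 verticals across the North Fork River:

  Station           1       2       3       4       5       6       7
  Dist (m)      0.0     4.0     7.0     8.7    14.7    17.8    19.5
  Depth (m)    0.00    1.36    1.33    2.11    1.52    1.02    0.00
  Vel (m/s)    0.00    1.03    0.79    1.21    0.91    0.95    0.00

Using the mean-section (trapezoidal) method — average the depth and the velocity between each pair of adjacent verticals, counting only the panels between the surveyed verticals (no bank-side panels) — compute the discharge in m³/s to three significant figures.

23.6 m³/s

Panel 1-2: Δb = 4 m, d̄ = (0.00+1.36)/2 = 0.68, v̄ = (0.00+1.03)/2 = 0.515 → q = 4×0.68×0.515 = 1.401 m³/s
Panel 2-3: Δb = 3 m, d̄ = (1.36+1.33)/2 = 1.345, v̄ = (1.03+0.79)/2 = 0.91 → q = 3×1.345×0.91 = 3.672 m³/s
Panel 3-4: Δb = 1.7 m, d̄ = (1.33+2.11)/2 = 1.72, v̄ = (0.79+1.21)/2 = 1 → q = 1.7×1.72×1 = 2.924 m³/s
Panel 4-5: Δb = 6 m, d̄ = (2.11+1.52)/2 = 1.815, v̄ = (1.21+0.91)/2 = 1.06 → q = 6×1.815×1.06 = 11.54 m³/s
Panel 5-6: Δb = 3.1 m, d̄ = (1.52+1.02)/2 = 1.27, v̄ = (0.91+0.95)/2 = 0.93 → q = 3.1×1.27×0.93 = 3.661 m³/s
Panel 6-7: Δb = 1.7 m, d̄ = (1.02+0.00)/2 = 0.51, v̄ = (0.95+0.00)/2 = 0.475 → q = 1.7×0.51×0.475 = 0.4118 m³/s
Q = Σ q = 23.61 m³/s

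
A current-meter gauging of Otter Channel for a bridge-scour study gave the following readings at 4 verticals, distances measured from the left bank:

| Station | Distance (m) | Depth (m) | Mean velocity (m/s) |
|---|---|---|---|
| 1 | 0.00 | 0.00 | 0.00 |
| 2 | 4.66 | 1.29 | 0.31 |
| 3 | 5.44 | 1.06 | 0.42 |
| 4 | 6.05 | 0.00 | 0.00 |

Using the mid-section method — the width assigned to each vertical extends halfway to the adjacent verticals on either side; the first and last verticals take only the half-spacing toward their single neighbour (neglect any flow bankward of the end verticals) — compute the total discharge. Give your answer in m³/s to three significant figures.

1.40 m³/s

w_2 = (5.44 − 0.00)/2 = 2.72 m; q_2 = 0.31 × 1.29 × 2.72 = 1.088 m³/s
w_3 = (6.05 − 4.66)/2 = 0.695 m; q_3 = 0.42 × 1.06 × 0.695 = 0.3094 m³/s
Stations 1, 4 contribute zero (depth or velocity is 0).
Q = Σ qᵢ = 1.397 m³/s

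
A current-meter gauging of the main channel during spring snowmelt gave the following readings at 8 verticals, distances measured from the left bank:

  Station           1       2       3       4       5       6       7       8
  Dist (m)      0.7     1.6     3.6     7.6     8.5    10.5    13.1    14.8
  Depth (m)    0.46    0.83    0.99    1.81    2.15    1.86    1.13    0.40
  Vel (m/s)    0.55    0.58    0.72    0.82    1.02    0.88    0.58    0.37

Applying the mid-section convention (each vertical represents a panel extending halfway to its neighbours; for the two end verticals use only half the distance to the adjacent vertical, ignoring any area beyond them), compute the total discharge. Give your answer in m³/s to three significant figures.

w_1 = (1.6 − 0.7)/2 = 0.45 m; q_1 = 0.55 × 0.46 × 0.45 = 0.1139 m³/s
w_2 = (3.6 − 0.7)/2 = 1.45 m; q_2 = 0.58 × 0.83 × 1.45 = 0.6980 m³/s
w_3 = (7.6 − 1.6)/2 = 3 m; q_3 = 0.72 × 0.99 × 3 = 2.138 m³/s
w_4 = (8.5 − 3.6)/2 = 2.45 m; q_4 = 0.82 × 1.81 × 2.45 = 3.636 m³/s
w_5 = (10.5 − 7.6)/2 = 1.45 m; q_5 = 1.02 × 2.15 × 1.45 = 3.180 m³/s
w_6 = (13.1 − 8.5)/2 = 2.3 m; q_6 = 0.88 × 1.86 × 2.3 = 3.765 m³/s
w_7 = (14.8 − 10.5)/2 = 2.15 m; q_7 = 0.58 × 1.13 × 2.15 = 1.409 m³/s
w_8 = (14.8 − 13.1)/2 = 0.85 m; q_8 = 0.37 × 0.40 × 0.85 = 0.1258 m³/s
Q = Σ qᵢ = 15.07 m³/s

15.1 m³/s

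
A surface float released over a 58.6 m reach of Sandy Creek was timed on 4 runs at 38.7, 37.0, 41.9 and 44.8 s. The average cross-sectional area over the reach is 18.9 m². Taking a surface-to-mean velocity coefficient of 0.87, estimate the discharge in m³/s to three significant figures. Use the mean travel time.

23.7 m³/s

t̄ = (38.7 + 37.0 + 41.9 + 44.8) / 4 = 40.6 s
v_surface = L / t̄ = 58.6 / 40.6 = 1.443 m/s
v_mean = 0.87 × 1.443 = 1.256 m/s
Q = A × v_mean = 18.9 × 1.256 = 23.73 m³/s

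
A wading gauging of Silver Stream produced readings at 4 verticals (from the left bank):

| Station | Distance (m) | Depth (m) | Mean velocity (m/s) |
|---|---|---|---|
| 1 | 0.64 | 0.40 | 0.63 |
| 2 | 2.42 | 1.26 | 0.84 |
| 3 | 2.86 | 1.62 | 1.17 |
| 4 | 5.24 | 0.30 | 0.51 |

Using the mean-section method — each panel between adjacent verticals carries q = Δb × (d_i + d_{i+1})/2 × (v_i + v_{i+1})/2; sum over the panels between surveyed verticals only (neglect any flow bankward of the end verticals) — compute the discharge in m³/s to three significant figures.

Panel 1-2: Δb = 1.78 m, d̄ = (0.40+1.26)/2 = 0.83, v̄ = (0.63+0.84)/2 = 0.735 → q = 1.78×0.83×0.735 = 1.086 m³/s
Panel 2-3: Δb = 0.44 m, d̄ = (1.26+1.62)/2 = 1.44, v̄ = (0.84+1.17)/2 = 1.005 → q = 0.44×1.44×1.005 = 0.6368 m³/s
Panel 3-4: Δb = 2.38 m, d̄ = (1.62+0.30)/2 = 0.96, v̄ = (1.17+0.51)/2 = 0.84 → q = 2.38×0.96×0.84 = 1.919 m³/s
Q = Σ q = 3.642 m³/s

3.64 m³/s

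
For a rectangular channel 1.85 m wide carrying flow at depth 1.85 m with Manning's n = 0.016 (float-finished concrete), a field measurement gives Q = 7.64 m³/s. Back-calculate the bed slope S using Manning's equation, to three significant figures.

A = b·y = 1.85 × 1.85 = 3.423 m²
P = b + 2y = 1.85 + 2×1.85 = 5.550 m
R = A/P = 3.423/5.550 = 0.6167 m
S = (Q·n / (1·A·R^(2/3)))² = (7.64×0.016 / (1×3.423×0.7245))² = 0.002430

0.00243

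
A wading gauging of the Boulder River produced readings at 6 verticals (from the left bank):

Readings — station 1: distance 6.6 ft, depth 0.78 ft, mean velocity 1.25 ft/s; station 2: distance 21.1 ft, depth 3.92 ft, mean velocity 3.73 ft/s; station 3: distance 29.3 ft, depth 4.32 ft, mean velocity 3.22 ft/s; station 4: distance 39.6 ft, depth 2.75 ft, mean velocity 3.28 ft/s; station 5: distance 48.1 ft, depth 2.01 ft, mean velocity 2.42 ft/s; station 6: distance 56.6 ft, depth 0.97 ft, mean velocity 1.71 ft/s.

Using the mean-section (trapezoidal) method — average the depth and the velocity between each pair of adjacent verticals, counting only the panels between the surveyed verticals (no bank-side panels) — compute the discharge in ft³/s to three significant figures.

Panel 1-2: Δb = 14.5 ft, d̄ = (0.78+3.92)/2 = 2.35, v̄ = (1.25+3.73)/2 = 2.49 → q = 14.5×2.35×2.49 = 84.85 ft³/s
Panel 2-3: Δb = 8.2 ft, d̄ = (3.92+4.32)/2 = 4.12, v̄ = (3.73+3.22)/2 = 3.475 → q = 8.2×4.12×3.475 = 117.4 ft³/s
Panel 3-4: Δb = 10.3 ft, d̄ = (4.32+2.75)/2 = 3.535, v̄ = (3.22+3.28)/2 = 3.25 → q = 10.3×3.535×3.25 = 118.3 ft³/s
Panel 4-5: Δb = 8.5 ft, d̄ = (2.75+2.01)/2 = 2.38, v̄ = (3.28+2.42)/2 = 2.85 → q = 8.5×2.38×2.85 = 57.66 ft³/s
Panel 5-6: Δb = 8.5 ft, d̄ = (2.01+0.97)/2 = 1.49, v̄ = (2.42+1.71)/2 = 2.065 → q = 8.5×1.49×2.065 = 26.15 ft³/s
Q = Σ q = 404.4 ft³/s

404 ft³/s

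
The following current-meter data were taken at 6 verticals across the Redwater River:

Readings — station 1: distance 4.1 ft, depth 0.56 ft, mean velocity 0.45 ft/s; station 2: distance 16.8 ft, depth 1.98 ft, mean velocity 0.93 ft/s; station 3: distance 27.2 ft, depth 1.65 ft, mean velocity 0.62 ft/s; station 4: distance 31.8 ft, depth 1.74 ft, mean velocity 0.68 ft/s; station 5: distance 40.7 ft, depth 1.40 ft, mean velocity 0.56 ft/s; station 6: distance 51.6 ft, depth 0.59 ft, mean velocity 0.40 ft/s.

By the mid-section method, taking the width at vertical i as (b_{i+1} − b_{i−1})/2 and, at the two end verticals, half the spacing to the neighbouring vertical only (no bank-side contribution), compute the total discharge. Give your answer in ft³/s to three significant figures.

47.6 ft³/s

w_1 = (16.8 − 4.1)/2 = 6.35 ft; q_1 = 0.45 × 0.56 × 6.35 = 1.600 ft³/s
w_2 = (27.2 − 4.1)/2 = 11.55 ft; q_2 = 0.93 × 1.98 × 11.55 = 21.27 ft³/s
w_3 = (31.8 − 16.8)/2 = 7.5 ft; q_3 = 0.62 × 1.65 × 7.5 = 7.673 ft³/s
w_4 = (40.7 − 27.2)/2 = 6.75 ft; q_4 = 0.68 × 1.74 × 6.75 = 7.987 ft³/s
w_5 = (51.6 − 31.8)/2 = 9.9 ft; q_5 = 0.56 × 1.40 × 9.9 = 7.762 ft³/s
w_6 = (51.6 − 40.7)/2 = 5.45 ft; q_6 = 0.40 × 0.59 × 5.45 = 1.286 ft³/s
Q = Σ qᵢ = 47.58 ft³/s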